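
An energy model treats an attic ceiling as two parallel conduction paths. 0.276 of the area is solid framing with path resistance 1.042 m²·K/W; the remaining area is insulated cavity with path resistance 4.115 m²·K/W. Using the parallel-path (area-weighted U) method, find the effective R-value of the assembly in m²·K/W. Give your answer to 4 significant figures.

2.269 m²·K/W

U_eff = 0.724/4.115 + 0.276/1.042 = 0.17594 + 0.26488 = 0.44082
R_eff = 1/U_eff = 2.2685 m²·K/W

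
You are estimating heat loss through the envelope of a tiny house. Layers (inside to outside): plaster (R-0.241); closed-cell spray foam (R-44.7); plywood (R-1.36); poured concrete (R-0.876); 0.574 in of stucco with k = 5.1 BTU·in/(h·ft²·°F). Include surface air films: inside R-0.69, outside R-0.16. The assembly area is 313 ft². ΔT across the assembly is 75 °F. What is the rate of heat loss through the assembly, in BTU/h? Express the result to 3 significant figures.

0.574/5.1 = 0.1125
R_total = 0.69 + 0.241 + 44.7 + 1.36 + 0.876 + 0.1125 + 0.16 = 48.14 ft²·°F·h/BTU
Q = A·ΔT/R = 313 × 75 / 48.14 = 487.6 BTU/h

488 BTU/h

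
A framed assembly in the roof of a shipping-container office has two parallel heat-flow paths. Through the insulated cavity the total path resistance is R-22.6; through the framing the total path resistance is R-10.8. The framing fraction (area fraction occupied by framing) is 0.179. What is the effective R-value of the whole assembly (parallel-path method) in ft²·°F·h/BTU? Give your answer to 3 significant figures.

U_eff = 0.821/22.6 + 0.179/10.8 = 0.03633 + 0.01657 = 0.0529
R_eff = 1/U_eff = 18.9 ft²·°F·h/BTU

18.9 ft²·°F·h/BTU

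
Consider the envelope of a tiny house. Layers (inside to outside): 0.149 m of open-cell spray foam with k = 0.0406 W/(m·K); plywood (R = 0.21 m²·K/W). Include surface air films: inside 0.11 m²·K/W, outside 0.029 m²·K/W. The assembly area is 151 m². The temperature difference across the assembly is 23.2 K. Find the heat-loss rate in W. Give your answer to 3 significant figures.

872 W

0.149/0.0406 = 3.67
R_total = 0.11 + 3.67 + 0.21 + 0.029 = 4.019 m²·K/W
Q = A·ΔT/R = 151 × 23.2 / 4.019 = 871.7 W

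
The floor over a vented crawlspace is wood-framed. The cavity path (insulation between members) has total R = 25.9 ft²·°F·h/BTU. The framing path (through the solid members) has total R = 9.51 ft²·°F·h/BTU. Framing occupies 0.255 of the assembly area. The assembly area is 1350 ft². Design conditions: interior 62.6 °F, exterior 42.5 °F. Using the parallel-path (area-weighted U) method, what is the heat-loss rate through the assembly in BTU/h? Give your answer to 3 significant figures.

U_eff = 0.745/25.9 + 0.255/9.51 = 0.02876 + 0.02681 = 0.05558
R_eff = 1/U_eff = 17.99 ft²·°F·h/BTU
Q = 1350 × (62.6 − 42.5) / 17.99 = 1508 BTU/h

1510 BTU/h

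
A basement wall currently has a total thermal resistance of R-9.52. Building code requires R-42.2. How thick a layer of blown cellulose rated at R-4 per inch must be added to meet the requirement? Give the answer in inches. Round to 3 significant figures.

ΔR = 42.2 − 9.52 = 32.68 ft²·°F·h/BTU
L = ΔR / (R/in) = 32.68/4 = 8.17 in

8.17 in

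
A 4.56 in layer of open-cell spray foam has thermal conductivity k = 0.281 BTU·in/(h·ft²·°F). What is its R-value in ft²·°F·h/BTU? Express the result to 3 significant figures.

R = L/k = 4.56/0.281 = 16.23 ft²·°F·h/BTU

16.2 ft²·°F·h/BTU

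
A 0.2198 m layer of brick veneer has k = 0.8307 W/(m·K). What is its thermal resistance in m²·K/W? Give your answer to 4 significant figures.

R = L/k = 0.2198/0.8307 = 0.2646 m²·K/W

0.2646 m²·K/W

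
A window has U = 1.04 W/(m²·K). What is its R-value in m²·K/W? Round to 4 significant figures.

R = 1/U = 1/1.04 = 0.96154

0.9615 m²·K/W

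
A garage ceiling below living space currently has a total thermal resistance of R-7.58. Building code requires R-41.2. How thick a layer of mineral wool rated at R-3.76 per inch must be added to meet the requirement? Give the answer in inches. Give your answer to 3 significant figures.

8.94 in

ΔR = 41.2 − 7.58 = 33.62 ft²·°F·h/BTU
L = ΔR / (R/in) = 33.62/3.76 = 8.941 in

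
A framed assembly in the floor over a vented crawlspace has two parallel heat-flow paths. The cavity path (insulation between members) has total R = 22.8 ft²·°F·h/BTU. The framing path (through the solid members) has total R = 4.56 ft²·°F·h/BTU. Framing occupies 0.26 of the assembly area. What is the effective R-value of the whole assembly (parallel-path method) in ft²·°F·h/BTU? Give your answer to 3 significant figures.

U_eff = 0.74/22.8 + 0.26/4.56 = 0.03246 + 0.05702 = 0.08947
R_eff = 1/U_eff = 11.18 ft²·°F·h/BTU

11.2 ft²·°F·h/BTU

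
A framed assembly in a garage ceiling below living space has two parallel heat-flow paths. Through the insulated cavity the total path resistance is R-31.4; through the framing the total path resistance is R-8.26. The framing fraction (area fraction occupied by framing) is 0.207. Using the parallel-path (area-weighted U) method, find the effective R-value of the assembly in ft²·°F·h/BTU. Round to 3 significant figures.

U_eff = 0.793/31.4 + 0.207/8.26 = 0.02525 + 0.02506 = 0.05032
R_eff = 1/U_eff = 19.87 ft²·°F·h/BTU

19.9 ft²·°F·h/BTU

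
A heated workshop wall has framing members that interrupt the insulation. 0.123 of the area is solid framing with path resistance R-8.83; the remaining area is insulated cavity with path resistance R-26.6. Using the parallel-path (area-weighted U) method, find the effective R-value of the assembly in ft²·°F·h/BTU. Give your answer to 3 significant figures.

21.3 ft²·°F·h/BTU

U_eff = 0.877/26.6 + 0.123/8.83 = 0.03297 + 0.01393 = 0.0469
R_eff = 1/U_eff = 21.32 ft²·°F·h/BTU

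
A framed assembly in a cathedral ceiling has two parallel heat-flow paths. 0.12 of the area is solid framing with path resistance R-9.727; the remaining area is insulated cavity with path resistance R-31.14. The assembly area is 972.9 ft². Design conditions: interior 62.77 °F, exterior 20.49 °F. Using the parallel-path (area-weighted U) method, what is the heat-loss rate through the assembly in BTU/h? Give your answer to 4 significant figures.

U_eff = 0.88/31.14 + 0.12/9.727 = 0.028259 + 0.012337 = 0.040596
R_eff = 1/U_eff = 24.633 ft²·°F·h/BTU
Q = 972.9 × (62.77 − 20.49) / 24.633 = 1669.9 BTU/h

1670 BTU/h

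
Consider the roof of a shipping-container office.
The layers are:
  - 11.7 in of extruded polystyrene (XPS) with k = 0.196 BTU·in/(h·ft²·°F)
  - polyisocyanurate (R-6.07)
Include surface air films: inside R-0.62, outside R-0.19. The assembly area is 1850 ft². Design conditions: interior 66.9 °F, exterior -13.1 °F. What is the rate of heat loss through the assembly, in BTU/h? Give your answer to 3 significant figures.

11.7/0.196 = 59.69
R_total = 0.62 + 59.69 + 6.07 + 0.19 = 66.57 ft²·°F·h/BTU
Q = A·ΔT/R = 1850 × (66.9 − (-13.1)) / 66.57 = 2223 BTU/h

2220 BTU/h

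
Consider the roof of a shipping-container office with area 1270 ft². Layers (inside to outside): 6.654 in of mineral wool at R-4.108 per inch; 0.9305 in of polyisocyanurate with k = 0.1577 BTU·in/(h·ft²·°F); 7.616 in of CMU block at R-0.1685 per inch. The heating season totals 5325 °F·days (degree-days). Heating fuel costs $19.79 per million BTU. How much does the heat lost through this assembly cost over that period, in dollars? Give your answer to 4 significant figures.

93.05 dollars

6.654 × 4.108 = 27.335
0.9305/0.1577 = 5.9004
7.616 × 0.1685 = 1.2833
R_total = 27.335 + 5.9004 + 1.2833 = 34.518 ft²·°F·h/BTU
E = A × HDD × 24 / R = 1270 × 5325 × 24 / 34.518 = 4702000 BTU
Cost = 4702000/10⁶ × 19.79 = $93.053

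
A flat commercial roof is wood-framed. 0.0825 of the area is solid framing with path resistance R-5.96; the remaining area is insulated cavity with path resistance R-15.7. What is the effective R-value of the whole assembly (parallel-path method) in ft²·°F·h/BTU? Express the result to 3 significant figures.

13.8 ft²·°F·h/BTU

U_eff = 0.9175/15.7 + 0.0825/5.96 = 0.05844 + 0.01384 = 0.07228
R_eff = 1/U_eff = 13.83 ft²·°F·h/BTU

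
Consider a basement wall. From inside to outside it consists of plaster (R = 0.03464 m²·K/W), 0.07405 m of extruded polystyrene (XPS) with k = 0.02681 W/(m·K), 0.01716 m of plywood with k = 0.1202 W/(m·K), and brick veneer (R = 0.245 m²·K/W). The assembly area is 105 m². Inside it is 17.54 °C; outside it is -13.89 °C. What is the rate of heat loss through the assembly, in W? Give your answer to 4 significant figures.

0.07405/0.02681 = 2.762
0.01716/0.1202 = 0.14276
R_total = 0.03464 + 2.762 + 0.14276 + 0.245 = 3.1844 m²·K/W
Q = A·ΔT/R = 105 × (17.54 − (-13.89)) / 3.1844 = 1036.3 W

1036 W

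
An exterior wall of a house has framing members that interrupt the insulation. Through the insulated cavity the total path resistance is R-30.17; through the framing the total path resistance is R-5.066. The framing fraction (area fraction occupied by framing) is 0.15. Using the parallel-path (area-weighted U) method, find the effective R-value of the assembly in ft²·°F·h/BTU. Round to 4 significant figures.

U_eff = 0.85/30.17 + 0.15/5.066 = 0.028174 + 0.029609 = 0.057783
R_eff = 1/U_eff = 17.306 ft²·°F·h/BTU

17.31 ft²·°F·h/BTU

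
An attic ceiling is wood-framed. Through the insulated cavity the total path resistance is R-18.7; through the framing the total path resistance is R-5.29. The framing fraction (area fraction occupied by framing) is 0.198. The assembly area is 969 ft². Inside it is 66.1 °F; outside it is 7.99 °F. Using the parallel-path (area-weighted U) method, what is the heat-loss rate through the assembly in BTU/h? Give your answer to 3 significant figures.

U_eff = 0.802/18.7 + 0.198/5.29 = 0.04289 + 0.03743 = 0.08032
R_eff = 1/U_eff = 12.45 ft²·°F·h/BTU
Q = 969 × (66.1 − 7.99) / 12.45 = 4523 BTU/h

4520 BTU/h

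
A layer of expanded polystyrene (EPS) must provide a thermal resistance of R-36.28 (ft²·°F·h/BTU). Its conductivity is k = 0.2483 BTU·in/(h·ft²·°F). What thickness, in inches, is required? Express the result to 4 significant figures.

L = R × k = 36.28 × 0.2483 = 9.0083 in

9.008 in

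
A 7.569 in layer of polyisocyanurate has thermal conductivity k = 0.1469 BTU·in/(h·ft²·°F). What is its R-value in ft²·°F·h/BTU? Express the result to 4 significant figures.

51.52 ft²·°F·h/BTU

R = L/k = 7.569/0.1469 = 51.525 ft²·°F·h/BTU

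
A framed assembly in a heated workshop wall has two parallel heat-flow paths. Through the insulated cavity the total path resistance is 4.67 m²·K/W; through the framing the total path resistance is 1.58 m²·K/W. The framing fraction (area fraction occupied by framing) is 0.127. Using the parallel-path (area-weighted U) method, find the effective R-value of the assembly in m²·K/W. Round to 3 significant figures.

3.74 m²·K/W

U_eff = 0.873/4.67 + 0.127/1.58 = 0.1869 + 0.08038 = 0.2673
R_eff = 1/U_eff = 3.741 m²·K/W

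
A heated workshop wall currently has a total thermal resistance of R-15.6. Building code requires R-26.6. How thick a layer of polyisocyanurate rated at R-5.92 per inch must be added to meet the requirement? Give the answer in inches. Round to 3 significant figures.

ΔR = 26.6 − 15.6 = 11 ft²·°F·h/BTU
L = ΔR / (R/in) = 11/5.92 = 1.858 in

1.86 in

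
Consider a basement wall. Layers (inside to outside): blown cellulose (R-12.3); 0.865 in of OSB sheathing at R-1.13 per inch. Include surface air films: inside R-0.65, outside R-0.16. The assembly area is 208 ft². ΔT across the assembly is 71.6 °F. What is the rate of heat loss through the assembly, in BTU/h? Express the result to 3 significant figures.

0.865 × 1.13 = 0.9774
R_total = 0.65 + 12.3 + 0.9774 + 0.16 = 14.09 ft²·°F·h/BTU
Q = A·ΔT/R = 208 × 71.6 / 14.09 = 1057 BTU/h

1060 BTU/h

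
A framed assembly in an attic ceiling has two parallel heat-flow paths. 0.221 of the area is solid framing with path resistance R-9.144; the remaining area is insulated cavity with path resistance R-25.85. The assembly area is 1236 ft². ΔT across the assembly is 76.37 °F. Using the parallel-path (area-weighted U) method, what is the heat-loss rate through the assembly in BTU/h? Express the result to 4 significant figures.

U_eff = 0.779/25.85 + 0.221/9.144 = 0.030135 + 0.024169 = 0.054304
R_eff = 1/U_eff = 18.415 ft²·°F·h/BTU
Q = 1236 × 76.37 / 18.415 = 5126 BTU/h

5126 BTU/h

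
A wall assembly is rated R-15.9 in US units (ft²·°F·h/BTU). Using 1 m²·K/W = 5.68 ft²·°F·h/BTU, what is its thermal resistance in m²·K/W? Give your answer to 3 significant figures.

R_SI = 15.9/5.68 = 2.799

2.80 m²·K/W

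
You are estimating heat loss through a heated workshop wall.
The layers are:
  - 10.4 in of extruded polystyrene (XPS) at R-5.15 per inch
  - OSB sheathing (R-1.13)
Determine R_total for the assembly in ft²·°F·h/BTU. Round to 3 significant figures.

54.7 ft²·°F·h/BTU

10.4 × 5.15 = 53.56
R_total = 53.56 + 1.13 = 54.69 ft²·°F·h/BTU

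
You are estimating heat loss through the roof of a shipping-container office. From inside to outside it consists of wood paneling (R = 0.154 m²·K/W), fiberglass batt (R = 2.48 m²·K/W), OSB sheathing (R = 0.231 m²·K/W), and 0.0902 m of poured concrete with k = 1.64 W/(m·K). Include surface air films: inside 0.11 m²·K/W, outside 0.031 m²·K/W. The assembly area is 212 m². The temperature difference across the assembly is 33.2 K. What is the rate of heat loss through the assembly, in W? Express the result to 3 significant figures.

2300 W

0.0902/1.64 = 0.055
R_total = 0.11 + 0.154 + 2.48 + 0.231 + 0.055 + 0.031 = 3.061 m²·K/W
Q = A·ΔT/R = 212 × 33.2 / 3.061 = 2299 W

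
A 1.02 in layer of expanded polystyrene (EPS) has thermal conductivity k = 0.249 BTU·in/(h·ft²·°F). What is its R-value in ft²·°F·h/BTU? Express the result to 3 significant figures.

R = L/k = 1.02/0.249 = 4.096 ft²·°F·h/BTU

4.10 ft²·°F·h/BTU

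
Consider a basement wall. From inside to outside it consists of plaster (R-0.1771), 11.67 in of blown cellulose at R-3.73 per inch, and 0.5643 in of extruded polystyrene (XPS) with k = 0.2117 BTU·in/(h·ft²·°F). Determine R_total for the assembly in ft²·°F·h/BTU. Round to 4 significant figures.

46.37 ft²·°F·h/BTU

11.67 × 3.73 = 43.529
0.5643/0.2117 = 2.6656
R_total = 0.1771 + 43.529 + 2.6656 = 46.372 ft²·°F·h/BTU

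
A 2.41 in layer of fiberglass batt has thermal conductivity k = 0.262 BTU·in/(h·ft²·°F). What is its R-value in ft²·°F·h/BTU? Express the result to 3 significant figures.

9.20 ft²·°F·h/BTU

R = L/k = 2.41/0.262 = 9.198 ft²·°F·h/BTU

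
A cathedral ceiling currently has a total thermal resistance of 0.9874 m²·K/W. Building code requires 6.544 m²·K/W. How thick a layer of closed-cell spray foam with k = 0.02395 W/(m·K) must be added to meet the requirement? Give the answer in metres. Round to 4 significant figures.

0.1331 m

ΔR = 6.544 − 0.9874 = 5.5566 m²·K/W
L = ΔR × k = 5.5566 × 0.02395 = 0.13308 m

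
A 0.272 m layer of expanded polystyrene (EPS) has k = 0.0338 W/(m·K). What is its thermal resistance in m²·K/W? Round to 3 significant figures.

R = L/k = 0.272/0.0338 = 8.047 m²·K/W

8.05 m²·K/W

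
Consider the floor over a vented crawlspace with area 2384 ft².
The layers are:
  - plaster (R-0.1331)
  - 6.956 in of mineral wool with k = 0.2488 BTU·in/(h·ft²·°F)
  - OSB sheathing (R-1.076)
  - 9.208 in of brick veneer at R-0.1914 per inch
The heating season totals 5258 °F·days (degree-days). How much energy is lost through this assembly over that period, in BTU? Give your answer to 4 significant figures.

9727000 BTU

6.956/0.2488 = 27.958
9.208 × 0.1914 = 1.7624
R_total = 0.1331 + 27.958 + 1.076 + 1.7624 = 30.93 ft²·°F·h/BTU
E = A × HDD × 24 / R = 2384 × 5258 × 24 / 30.93 = 9726600 BTU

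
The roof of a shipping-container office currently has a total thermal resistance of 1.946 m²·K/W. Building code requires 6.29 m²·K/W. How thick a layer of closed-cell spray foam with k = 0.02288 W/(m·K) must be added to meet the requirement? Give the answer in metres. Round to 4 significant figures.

0.09939 m

ΔR = 6.29 − 1.946 = 4.344 m²·K/W
L = ΔR × k = 4.344 × 0.02288 = 0.099391 m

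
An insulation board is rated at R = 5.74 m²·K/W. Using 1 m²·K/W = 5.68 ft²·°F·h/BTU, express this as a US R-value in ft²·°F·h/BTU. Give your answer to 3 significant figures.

R_US = 5.74 × 5.68 = 32.6

32.6 ft²·°F·h/BTU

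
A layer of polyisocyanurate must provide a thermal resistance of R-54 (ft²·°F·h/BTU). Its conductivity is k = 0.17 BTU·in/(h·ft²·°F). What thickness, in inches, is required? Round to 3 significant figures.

L = R × k = 54 × 0.17 = 9.18 in

9.18 in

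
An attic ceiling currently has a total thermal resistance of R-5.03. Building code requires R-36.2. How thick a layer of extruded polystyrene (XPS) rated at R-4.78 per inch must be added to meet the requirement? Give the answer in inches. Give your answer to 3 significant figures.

ΔR = 36.2 − 5.03 = 31.17 ft²·°F·h/BTU
L = ΔR / (R/in) = 31.17/4.78 = 6.521 in

6.52 in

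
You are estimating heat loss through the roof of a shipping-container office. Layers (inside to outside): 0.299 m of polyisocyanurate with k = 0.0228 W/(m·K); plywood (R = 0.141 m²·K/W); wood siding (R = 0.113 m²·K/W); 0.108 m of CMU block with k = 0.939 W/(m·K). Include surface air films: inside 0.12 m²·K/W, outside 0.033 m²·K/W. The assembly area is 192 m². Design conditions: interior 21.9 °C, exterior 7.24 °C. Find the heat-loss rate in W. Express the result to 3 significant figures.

0.299/0.0228 = 13.11
0.108/0.939 = 0.115
R_total = 0.12 + 13.11 + 0.141 + 0.113 + 0.115 + 0.033 = 13.64 m²·K/W
Q = A·ΔT/R = 192 × (21.9 − 7.24) / 13.64 = 206.4 W

206 W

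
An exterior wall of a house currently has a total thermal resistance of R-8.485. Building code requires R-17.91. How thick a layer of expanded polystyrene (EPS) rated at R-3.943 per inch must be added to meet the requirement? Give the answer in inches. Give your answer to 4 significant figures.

2.390 in

ΔR = 17.91 − 8.485 = 9.425 ft²·°F·h/BTU
L = ΔR / (R/in) = 9.425/3.943 = 2.3903 in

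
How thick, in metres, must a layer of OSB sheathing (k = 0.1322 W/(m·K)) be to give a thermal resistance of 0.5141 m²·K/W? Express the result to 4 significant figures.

0.06796 m

L = R·k = 0.5141 × 0.1322 = 0.067964 m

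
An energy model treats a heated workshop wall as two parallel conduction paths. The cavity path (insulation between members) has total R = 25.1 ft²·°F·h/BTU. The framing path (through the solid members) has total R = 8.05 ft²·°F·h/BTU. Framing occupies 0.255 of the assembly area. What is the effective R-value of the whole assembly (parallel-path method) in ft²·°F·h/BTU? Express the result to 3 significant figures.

16.3 ft²·°F·h/BTU

U_eff = 0.745/25.1 + 0.255/8.05 = 0.02968 + 0.03168 = 0.06136
R_eff = 1/U_eff = 16.3 ft²·°F·h/BTU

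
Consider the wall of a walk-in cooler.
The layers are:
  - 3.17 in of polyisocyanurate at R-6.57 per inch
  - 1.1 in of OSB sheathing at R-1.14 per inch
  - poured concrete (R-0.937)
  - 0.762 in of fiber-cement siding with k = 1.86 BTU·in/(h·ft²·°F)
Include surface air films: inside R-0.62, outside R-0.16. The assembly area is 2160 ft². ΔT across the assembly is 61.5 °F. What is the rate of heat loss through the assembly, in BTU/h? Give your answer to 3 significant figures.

3.17 × 6.57 = 20.83
1.1 × 1.14 = 1.254
0.762/1.86 = 0.4097
R_total = 0.62 + 20.83 + 1.254 + 0.937 + 0.4097 + 0.16 = 24.21 ft²·°F·h/BTU
Q = A·ΔT/R = 2160 × 61.5 / 24.21 = 5488 BTU/h

5490 BTU/h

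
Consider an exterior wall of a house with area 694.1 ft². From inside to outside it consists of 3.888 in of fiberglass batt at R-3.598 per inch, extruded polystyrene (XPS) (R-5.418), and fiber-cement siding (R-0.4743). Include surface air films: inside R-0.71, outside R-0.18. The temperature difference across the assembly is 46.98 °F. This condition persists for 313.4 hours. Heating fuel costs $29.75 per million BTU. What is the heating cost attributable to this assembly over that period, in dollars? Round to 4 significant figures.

14.64 dollars

3.888 × 3.598 = 13.989
R_total = 0.71 + 13.989 + 5.418 + 0.4743 + 0.18 = 20.771 ft²·°F·h/BTU
Q = 694.1 × 46.98 / 20.771 = 1569.9 BTU/h
E = 1569.9 × 313.4 = 492010 BTU
Cost = 492010/10⁶ × 29.75 = $14.637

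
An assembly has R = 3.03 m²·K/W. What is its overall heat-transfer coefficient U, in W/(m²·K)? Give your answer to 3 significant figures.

0.330 W/(m²·K)

U = 1/R = 1/3.03 = 0.33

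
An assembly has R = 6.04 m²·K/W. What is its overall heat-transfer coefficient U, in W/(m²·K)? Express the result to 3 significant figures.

U = 1/R = 1/6.04 = 0.1656

0.166 W/(m²·K)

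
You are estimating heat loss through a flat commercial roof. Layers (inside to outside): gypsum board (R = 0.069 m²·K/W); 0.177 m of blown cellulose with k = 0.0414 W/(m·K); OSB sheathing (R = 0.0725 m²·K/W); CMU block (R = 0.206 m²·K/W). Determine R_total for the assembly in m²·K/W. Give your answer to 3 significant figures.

0.177/0.0414 = 4.275
R_total = 0.069 + 4.275 + 0.0725 + 0.206 = 4.623 m²·K/W

4.62 m²·K/W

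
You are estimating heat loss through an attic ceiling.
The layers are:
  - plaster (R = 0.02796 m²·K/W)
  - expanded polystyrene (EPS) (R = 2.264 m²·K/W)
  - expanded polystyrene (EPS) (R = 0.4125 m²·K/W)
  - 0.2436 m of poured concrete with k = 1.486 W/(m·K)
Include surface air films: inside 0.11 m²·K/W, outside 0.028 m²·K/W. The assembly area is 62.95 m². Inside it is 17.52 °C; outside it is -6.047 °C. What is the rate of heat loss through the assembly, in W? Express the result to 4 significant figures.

493.5 W

0.2436/1.486 = 0.16393
R_total = 0.11 + 0.02796 + 2.264 + 0.4125 + 0.16393 + 0.028 = 3.0064 m²·K/W
Q = A·ΔT/R = 62.95 × (17.52 − (-6.047)) / 3.0064 = 493.46 W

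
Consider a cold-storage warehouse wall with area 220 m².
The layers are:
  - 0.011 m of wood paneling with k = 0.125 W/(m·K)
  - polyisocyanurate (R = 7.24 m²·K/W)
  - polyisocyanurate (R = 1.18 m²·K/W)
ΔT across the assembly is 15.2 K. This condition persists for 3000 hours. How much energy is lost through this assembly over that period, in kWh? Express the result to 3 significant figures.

0.011/0.125 = 0.088
R_total = 0.088 + 7.24 + 1.18 = 8.508 m²·K/W
Q = 220 × 15.2 / 8.508 = 393 W
E = 393 W × 3000 h / 1000 = 1179 kWh

1180 kWh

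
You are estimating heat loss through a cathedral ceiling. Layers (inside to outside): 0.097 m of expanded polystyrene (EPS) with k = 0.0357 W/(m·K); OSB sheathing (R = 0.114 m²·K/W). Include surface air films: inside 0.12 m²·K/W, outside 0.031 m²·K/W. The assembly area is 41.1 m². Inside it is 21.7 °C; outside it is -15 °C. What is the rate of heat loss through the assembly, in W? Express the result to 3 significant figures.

506 W

0.097/0.0357 = 2.717
R_total = 0.12 + 2.717 + 0.114 + 0.031 = 2.982 m²·K/W
Q = A·ΔT/R = 41.1 × (21.7 − (-15)) / 2.982 = 505.8 W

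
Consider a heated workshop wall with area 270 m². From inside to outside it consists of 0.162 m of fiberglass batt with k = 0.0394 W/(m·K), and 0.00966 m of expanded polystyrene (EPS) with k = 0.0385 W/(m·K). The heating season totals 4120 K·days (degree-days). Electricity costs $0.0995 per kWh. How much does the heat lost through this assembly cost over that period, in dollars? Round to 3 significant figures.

0.162/0.0394 = 4.112
0.00966/0.0385 = 0.2509
R_total = 4.112 + 0.2509 = 4.363 m²·K/W
E = A × HDD × 24 / R / 1000 = 270 × 4120 × 24 / 4.363 / 1000 = 6120 kWh
Cost = 6120 × 0.0995 = $608.9

609 dollars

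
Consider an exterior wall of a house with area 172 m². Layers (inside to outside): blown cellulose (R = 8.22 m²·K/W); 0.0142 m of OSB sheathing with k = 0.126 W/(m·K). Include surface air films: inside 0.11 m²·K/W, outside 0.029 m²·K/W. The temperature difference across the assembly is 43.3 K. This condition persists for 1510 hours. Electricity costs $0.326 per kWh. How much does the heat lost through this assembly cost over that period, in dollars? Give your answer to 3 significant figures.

433 dollars

0.0142/0.126 = 0.1127
R_total = 0.11 + 8.22 + 0.1127 + 0.029 = 8.472 m²·K/W
Q = 172 × 43.3 / 8.472 = 879.1 W
E = 879.1 W × 1510 h / 1000 = 1327 kWh
Cost = 1327 × 0.326 = $432.8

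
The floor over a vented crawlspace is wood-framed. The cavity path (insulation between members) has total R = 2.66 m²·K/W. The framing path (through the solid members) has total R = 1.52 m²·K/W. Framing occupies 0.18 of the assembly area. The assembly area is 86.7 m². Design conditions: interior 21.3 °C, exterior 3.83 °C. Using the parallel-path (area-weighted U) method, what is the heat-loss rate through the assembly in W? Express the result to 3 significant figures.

646 W

U_eff = 0.82/2.66 + 0.18/1.52 = 0.3083 + 0.1184 = 0.4267
R_eff = 1/U_eff = 2.344 m²·K/W
Q = 86.7 × (21.3 − 3.83) / 2.344 = 646.3 W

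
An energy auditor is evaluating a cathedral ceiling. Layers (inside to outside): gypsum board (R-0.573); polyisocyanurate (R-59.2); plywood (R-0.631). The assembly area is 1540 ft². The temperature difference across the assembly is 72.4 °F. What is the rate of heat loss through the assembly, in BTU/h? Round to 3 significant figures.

1850 BTU/h

R_total = 0.573 + 59.2 + 0.631 = 60.4 ft²·°F·h/BTU
Q = A·ΔT/R = 1540 × 72.4 / 60.4 = 1846 BTU/h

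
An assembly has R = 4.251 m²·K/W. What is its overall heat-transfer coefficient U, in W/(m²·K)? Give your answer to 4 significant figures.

0.2352 W/(m²·K)

U = 1/R = 1/4.251 = 0.23524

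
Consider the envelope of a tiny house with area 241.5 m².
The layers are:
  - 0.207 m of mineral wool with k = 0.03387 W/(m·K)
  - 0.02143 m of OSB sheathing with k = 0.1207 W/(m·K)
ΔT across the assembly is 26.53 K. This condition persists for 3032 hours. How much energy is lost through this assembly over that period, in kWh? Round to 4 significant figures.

0.207/0.03387 = 6.1116
0.02143/0.1207 = 0.17755
R_total = 6.1116 + 0.17755 = 6.2892 m²·K/W
Q = 241.5 × 26.53 / 6.2892 = 1018.7 W
E = 1018.7 W × 3032 h / 1000 = 3088.8 kWh

3089 kWh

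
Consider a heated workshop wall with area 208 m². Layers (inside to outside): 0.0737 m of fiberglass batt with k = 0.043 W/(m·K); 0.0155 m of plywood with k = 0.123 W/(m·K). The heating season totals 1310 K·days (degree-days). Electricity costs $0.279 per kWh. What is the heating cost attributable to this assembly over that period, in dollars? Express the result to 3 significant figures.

992 dollars

0.0737/0.043 = 1.714
0.0155/0.123 = 0.126
R_total = 1.714 + 0.126 = 1.84 m²·K/W
E = A × HDD × 24 / R / 1000 = 208 × 1310 × 24 / 1.84 / 1000 = 3554 kWh
Cost = 3554 × 0.279 = $991.6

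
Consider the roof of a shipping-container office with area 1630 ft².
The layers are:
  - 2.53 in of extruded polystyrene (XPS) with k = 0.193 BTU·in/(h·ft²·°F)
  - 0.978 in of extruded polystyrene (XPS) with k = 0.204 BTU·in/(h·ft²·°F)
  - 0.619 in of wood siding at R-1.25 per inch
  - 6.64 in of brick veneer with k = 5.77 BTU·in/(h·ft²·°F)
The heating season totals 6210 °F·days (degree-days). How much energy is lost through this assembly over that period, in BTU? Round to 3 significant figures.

12300000 BTU

2.53/0.193 = 13.11
0.978/0.204 = 4.794
0.619 × 1.25 = 0.7737
6.64/5.77 = 1.151
R_total = 13.11 + 4.794 + 0.7737 + 1.151 = 19.83 ft²·°F·h/BTU
E = A × HDD × 24 / R = 1630 × 6210 × 24 / 19.83 = 12250000 BTU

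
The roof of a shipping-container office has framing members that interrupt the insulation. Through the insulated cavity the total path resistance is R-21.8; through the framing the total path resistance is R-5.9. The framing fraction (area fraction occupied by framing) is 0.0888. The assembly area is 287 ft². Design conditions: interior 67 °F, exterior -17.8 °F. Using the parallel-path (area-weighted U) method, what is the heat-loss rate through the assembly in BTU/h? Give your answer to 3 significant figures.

1380 BTU/h

U_eff = 0.9112/21.8 + 0.0888/5.9 = 0.0418 + 0.01505 = 0.05685
R_eff = 1/U_eff = 17.59 ft²·°F·h/BTU
Q = 287 × (67 − (-17.8)) / 17.59 = 1384 BTU/h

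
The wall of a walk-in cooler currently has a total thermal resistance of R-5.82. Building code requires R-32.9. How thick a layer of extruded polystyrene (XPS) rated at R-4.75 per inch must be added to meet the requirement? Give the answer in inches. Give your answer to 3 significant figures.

5.70 in

ΔR = 32.9 − 5.82 = 27.08 ft²·°F·h/BTU
L = ΔR / (R/in) = 27.08/4.75 = 5.701 in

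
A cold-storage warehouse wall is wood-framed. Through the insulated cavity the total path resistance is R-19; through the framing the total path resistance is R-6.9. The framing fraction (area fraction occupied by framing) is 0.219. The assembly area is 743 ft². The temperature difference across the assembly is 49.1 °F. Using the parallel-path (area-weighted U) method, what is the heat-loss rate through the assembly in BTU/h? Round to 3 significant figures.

2660 BTU/h

U_eff = 0.781/19 + 0.219/6.9 = 0.04111 + 0.03174 = 0.07284
R_eff = 1/U_eff = 13.73 ft²·°F·h/BTU
Q = 743 × 49.1 / 13.73 = 2657 BTU/h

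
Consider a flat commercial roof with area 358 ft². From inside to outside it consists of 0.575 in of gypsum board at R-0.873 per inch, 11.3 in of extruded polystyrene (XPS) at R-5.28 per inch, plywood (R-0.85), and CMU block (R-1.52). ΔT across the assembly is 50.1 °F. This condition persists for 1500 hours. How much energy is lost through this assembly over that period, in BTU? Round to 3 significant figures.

0.575 × 0.873 = 0.502
11.3 × 5.28 = 59.66
R_total = 0.502 + 59.66 + 0.85 + 1.52 = 62.54 ft²·°F·h/BTU
Q = 358 × 50.1 / 62.54 = 286.8 BTU/h
E = 286.8 × 1500 = 430200 BTU

430000 BTU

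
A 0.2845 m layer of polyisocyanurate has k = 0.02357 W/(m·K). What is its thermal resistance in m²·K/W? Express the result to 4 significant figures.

12.07 m²·K/W

R = L/k = 0.2845/0.02357 = 12.07 m²·K/W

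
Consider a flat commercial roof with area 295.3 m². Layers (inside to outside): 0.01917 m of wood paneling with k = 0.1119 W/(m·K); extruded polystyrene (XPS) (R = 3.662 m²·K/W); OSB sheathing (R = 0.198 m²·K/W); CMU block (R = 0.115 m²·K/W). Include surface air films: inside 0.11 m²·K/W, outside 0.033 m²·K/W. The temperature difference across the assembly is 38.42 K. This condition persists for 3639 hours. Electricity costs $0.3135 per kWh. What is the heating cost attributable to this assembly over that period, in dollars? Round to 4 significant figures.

3018 dollars

0.01917/0.1119 = 0.17131
R_total = 0.11 + 0.17131 + 3.662 + 0.198 + 0.115 + 0.033 = 4.2893 m²·K/W
Q = 295.3 × 38.42 / 4.2893 = 2645 W
E = 2645 W × 3639 h / 1000 = 9625.3 kWh
Cost = 9625.3 × 0.3135 = $3017.5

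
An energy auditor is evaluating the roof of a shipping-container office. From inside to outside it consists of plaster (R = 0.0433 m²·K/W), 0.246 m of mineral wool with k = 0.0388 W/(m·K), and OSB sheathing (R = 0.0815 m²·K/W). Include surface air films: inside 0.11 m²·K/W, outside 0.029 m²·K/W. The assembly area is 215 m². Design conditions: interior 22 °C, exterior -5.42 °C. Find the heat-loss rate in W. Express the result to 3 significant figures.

893 W

0.246/0.0388 = 6.34
R_total = 0.11 + 0.0433 + 6.34 + 0.0815 + 0.029 = 6.604 m²·K/W
Q = A·ΔT/R = 215 × (22 − (-5.42)) / 6.604 = 892.7 W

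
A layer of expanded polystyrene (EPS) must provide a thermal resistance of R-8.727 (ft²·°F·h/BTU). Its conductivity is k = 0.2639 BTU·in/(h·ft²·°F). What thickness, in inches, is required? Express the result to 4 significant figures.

L = R × k = 8.727 × 0.2639 = 2.3031 in

2.303 in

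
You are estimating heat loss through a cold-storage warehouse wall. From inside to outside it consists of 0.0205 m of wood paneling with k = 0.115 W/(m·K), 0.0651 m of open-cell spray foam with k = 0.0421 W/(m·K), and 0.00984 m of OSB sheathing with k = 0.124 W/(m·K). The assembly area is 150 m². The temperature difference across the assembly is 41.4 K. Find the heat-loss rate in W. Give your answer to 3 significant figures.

3440 W

0.0205/0.115 = 0.1783
0.0651/0.0421 = 1.546
0.00984/0.124 = 0.07935
R_total = 0.1783 + 1.546 + 0.07935 = 1.804 m²·K/W
Q = A·ΔT/R = 150 × 41.4 / 1.804 = 3442 W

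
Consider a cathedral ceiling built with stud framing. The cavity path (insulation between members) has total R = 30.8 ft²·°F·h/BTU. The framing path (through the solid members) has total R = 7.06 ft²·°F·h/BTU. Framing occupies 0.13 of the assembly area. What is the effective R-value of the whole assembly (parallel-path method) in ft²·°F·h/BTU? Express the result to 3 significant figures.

21.4 ft²·°F·h/BTU

U_eff = 0.87/30.8 + 0.13/7.06 = 0.02825 + 0.01841 = 0.04666
R_eff = 1/U_eff = 21.43 ft²·°F·h/BTU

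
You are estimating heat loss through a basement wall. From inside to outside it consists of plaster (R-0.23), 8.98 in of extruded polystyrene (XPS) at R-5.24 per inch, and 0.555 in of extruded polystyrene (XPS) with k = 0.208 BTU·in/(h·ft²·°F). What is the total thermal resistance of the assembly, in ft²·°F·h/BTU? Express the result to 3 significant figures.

50.0 ft²·°F·h/BTU

8.98 × 5.24 = 47.06
0.555/0.208 = 2.668
R_total = 0.23 + 47.06 + 2.668 = 49.95 ft²·°F·h/BTU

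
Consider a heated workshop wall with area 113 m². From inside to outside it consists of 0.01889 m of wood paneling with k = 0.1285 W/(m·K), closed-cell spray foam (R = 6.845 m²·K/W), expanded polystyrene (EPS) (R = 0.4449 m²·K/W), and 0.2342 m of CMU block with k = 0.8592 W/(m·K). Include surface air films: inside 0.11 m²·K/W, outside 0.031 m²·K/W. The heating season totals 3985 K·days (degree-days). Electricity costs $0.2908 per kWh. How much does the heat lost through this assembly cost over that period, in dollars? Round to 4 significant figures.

0.01889/0.1285 = 0.147
0.2342/0.8592 = 0.27258
R_total = 0.11 + 0.147 + 6.845 + 0.4449 + 0.27258 + 0.031 = 7.8505 m²·K/W
E = A × HDD × 24 / R / 1000 = 113 × 3985 × 24 / 7.8505 / 1000 = 1376.6 kWh
Cost = 1376.6 × 0.2908 = $400.33

400.3 dollars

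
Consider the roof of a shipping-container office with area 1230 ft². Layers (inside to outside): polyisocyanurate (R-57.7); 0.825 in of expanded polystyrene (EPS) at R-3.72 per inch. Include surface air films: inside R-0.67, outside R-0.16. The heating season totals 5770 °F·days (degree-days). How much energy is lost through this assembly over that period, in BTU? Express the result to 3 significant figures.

0.825 × 3.72 = 3.069
R_total = 0.67 + 57.7 + 3.069 + 0.16 = 61.6 ft²·°F·h/BTU
E = A × HDD × 24 / R = 1230 × 5770 × 24 / 61.6 = 2765000 BTU

2770000 BTU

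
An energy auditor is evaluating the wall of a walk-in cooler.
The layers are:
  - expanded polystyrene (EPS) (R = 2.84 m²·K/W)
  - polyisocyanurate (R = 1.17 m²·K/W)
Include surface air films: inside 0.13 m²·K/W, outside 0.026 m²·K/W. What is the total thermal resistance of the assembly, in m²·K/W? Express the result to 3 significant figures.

R_total = 0.13 + 2.84 + 1.17 + 0.026 = 4.166 m²·K/W

4.17 m²·K/W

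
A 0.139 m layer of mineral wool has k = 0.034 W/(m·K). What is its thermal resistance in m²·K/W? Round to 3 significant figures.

4.09 m²·K/W

R = L/k = 0.139/0.034 = 4.088 m²·K/W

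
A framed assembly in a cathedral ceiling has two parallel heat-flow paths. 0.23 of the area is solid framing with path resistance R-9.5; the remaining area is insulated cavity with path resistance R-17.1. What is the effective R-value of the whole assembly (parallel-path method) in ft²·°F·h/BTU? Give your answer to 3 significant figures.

14.4 ft²·°F·h/BTU

U_eff = 0.77/17.1 + 0.23/9.5 = 0.04503 + 0.02421 = 0.06924
R_eff = 1/U_eff = 14.44 ft²·°F·h/BTU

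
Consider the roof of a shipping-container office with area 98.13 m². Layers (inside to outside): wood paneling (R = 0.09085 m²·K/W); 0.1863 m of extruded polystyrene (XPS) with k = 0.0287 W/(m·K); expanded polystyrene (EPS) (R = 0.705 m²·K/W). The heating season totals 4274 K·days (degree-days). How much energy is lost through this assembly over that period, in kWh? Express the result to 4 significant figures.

0.1863/0.0287 = 6.4913
R_total = 0.09085 + 6.4913 + 0.705 = 7.2871 m²·K/W
E = A × HDD × 24 / R / 1000 = 98.13 × 4274 × 24 / 7.2871 / 1000 = 1381.3 kWh

1381 kWh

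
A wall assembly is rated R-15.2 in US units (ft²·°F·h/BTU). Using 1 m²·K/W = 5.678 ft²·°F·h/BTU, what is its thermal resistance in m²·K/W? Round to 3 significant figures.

R_SI = 15.2/5.678 = 2.677

2.68 m²·K/W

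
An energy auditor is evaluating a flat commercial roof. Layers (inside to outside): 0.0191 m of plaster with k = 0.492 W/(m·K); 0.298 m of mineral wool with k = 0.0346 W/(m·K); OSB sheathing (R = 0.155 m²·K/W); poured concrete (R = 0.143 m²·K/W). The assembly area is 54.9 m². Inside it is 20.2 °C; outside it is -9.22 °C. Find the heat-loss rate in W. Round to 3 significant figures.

0.0191/0.492 = 0.03882
0.298/0.0346 = 8.613
R_total = 0.03882 + 8.613 + 0.155 + 0.143 = 8.95 m²·K/W
Q = A·ΔT/R = 54.9 × (20.2 − (-9.22)) / 8.95 = 180.5 W

180 W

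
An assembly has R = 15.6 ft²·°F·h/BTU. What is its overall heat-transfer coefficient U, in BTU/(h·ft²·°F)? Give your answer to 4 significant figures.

U = 1/R = 1/15.6 = 0.064103

0.06410 BTU/(h·ft²·°F)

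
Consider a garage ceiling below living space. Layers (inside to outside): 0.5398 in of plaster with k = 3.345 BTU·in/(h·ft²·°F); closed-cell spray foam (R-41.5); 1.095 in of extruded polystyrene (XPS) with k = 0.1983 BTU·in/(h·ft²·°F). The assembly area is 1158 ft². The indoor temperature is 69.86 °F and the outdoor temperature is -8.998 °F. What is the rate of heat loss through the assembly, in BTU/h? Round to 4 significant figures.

1935 BTU/h

0.5398/3.345 = 0.16138
1.095/0.1983 = 5.5219
R_total = 0.16138 + 41.5 + 5.5219 = 47.183 ft²·°F·h/BTU
Q = A·ΔT/R = 1158 × (69.86 − (-8.998)) / 47.183 = 1935.4 BTU/h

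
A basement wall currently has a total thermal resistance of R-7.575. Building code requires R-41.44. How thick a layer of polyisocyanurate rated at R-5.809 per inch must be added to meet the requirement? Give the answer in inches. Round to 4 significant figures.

ΔR = 41.44 − 7.575 = 33.865 ft²·°F·h/BTU
L = ΔR / (R/in) = 33.865/5.809 = 5.8297 in

5.830 in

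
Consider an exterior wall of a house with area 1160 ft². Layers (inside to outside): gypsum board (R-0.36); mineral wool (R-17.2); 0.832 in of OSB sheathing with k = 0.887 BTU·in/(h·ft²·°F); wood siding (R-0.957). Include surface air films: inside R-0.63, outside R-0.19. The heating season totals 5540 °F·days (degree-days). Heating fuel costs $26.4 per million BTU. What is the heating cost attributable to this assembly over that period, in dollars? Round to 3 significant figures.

0.832/0.887 = 0.938
R_total = 0.63 + 0.36 + 17.2 + 0.938 + 0.957 + 0.19 = 20.27 ft²·°F·h/BTU
E = A × HDD × 24 / R = 1160 × 5540 × 24 / 20.27 = 7607000 BTU
Cost = 7607000/10⁶ × 26.4 = $200.8

201 dollars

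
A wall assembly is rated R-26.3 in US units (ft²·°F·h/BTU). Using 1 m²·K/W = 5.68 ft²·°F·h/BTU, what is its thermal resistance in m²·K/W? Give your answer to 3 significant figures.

4.63 m²·K/W

R_SI = 26.3/5.68 = 4.63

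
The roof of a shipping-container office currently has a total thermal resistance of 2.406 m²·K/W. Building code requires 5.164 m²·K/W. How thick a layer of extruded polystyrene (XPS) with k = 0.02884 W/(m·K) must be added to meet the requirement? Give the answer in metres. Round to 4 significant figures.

ΔR = 5.164 − 2.406 = 2.758 m²·K/W
L = ΔR × k = 2.758 × 0.02884 = 0.079541 m

0.07954 m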